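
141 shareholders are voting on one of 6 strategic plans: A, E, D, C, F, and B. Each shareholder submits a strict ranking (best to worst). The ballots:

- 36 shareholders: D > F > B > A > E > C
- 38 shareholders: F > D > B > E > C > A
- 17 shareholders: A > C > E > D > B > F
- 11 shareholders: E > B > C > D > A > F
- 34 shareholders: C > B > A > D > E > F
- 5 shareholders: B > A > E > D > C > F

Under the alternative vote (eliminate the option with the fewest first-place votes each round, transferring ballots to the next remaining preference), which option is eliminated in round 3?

A

Round 1: A 17, E 11, D 36, C 34, F 38, B 5. Eliminate B.
Round 2: A 22, E 11, D 36, C 34, F 38. Eliminate E.
Round 3: A 22, D 36, C 45, F 38. Eliminate A.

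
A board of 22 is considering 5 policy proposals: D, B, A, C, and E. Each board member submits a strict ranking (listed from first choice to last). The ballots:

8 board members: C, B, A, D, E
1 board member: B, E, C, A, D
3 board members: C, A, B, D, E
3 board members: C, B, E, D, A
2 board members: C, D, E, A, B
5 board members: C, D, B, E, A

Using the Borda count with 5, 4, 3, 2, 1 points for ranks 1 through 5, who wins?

C

D: 8·2 + 1·1 + 3·2 + 3·2 + 2·4 + 5·4 = 57
B: 8·4 + 1·5 + 3·3 + 3·4 + 2·1 + 5·3 = 75
A: 8·3 + 1·2 + 3·4 + 3·1 + 2·2 + 5·1 = 50
C: 8·5 + 1·3 + 3·5 + 3·5 + 2·5 + 5·5 = 108
E: 8·1 + 1·4 + 3·1 + 3·3 + 2·3 + 5·2 = 40
C has the highest Borda score (108).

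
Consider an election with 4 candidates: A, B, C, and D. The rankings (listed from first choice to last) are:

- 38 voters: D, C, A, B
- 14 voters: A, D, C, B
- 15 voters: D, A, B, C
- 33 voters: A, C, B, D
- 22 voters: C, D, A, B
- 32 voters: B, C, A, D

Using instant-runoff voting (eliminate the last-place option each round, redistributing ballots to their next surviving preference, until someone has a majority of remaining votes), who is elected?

A

Round 1: A 47, B 32, C 22, D 53. Eliminate C.
Round 2: A 47, B 32, D 75. Eliminate B.
Round 3: A 79, D 75. A has a majority.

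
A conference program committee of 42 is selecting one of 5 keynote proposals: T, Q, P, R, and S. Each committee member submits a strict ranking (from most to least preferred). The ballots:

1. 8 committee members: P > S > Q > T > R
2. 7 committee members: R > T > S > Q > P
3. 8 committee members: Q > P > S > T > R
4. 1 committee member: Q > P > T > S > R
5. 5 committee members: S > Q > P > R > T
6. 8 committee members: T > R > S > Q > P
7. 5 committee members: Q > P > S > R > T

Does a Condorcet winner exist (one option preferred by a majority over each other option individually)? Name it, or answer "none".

none

Checking pairwise contests:
Q beats T 27–15.
S beats Q 28–14.
Q beats P 34–8.
T beats R 25–17.
P beats S 22–20.
Every option loses at least one head-to-head, so there is no Condorcet winner.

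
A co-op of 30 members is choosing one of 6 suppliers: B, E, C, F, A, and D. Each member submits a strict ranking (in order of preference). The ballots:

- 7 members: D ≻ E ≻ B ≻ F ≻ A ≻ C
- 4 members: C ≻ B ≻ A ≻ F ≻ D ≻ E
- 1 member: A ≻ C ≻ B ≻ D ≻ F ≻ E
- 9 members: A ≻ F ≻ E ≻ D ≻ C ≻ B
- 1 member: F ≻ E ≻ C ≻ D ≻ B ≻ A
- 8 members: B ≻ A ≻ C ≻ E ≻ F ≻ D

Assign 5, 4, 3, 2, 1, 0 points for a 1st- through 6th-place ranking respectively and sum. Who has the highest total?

A

B: 7·3 + 4·4 + 1·3 + 9·0 + 1·1 + 8·5 = 81
E: 7·4 + 4·0 + 1·0 + 9·3 + 1·4 + 8·2 = 75
C: 7·0 + 4·5 + 1·4 + 9·1 + 1·3 + 8·3 = 60
F: 7·2 + 4·2 + 1·1 + 9·4 + 1·5 + 8·1 = 72
A: 7·1 + 4·3 + 1·5 + 9·5 + 1·0 + 8·4 = 101
D: 7·5 + 4·1 + 1·2 + 9·2 + 1·2 + 8·0 = 61
A has the highest Borda score (101).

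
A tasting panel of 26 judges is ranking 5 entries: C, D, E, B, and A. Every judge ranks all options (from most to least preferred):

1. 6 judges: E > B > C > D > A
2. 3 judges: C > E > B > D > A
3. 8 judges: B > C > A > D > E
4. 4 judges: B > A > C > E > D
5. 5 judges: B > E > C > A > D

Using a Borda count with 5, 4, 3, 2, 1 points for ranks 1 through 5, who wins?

B

C: 6·3 + 3·5 + 8·4 + 4·3 + 5·3 = 92
D: 6·2 + 3·2 + 8·2 + 4·1 + 5·1 = 43
E: 6·5 + 3·4 + 8·1 + 4·2 + 5·4 = 78
B: 6·4 + 3·3 + 8·5 + 4·5 + 5·5 = 118
A: 6·1 + 3·1 + 8·3 + 4·4 + 5·2 = 59
B has the highest Borda score (118).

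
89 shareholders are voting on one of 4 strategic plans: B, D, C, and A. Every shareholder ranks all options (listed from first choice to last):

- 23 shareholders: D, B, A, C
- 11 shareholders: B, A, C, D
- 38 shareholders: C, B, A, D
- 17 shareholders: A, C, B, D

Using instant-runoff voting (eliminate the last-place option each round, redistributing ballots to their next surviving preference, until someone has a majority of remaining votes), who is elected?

Round 1: B 11, D 23, C 38, A 17. Eliminate B.
Round 2: D 23, C 38, A 28. Eliminate D.
Round 3: C 38, A 51. A has a majority.

A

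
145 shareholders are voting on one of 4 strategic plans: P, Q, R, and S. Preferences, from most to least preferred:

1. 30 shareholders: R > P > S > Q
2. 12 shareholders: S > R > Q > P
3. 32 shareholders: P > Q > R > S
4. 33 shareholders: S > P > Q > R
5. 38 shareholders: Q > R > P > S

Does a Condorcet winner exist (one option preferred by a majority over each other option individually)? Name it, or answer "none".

none

Checking pairwise contests:
R beats P 80–65.
P beats Q 95–50.
Q beats R 103–42.
P beats S 100–45.
Every option loses at least one head-to-head, so there is no Condorcet winner.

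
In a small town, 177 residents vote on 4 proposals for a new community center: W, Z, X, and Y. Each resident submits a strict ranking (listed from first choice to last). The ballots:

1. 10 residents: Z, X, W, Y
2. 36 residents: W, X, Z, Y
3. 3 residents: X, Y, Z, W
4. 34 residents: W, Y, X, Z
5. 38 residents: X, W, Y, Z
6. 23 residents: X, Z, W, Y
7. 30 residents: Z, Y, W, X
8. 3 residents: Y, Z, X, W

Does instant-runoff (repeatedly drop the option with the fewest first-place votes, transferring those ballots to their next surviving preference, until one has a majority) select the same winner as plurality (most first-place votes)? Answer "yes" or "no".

yes

Instant-runoff — R1 W 70, Z 40, X 64, Y 3 (Y out); R2 W 70, Z 43, X 64 (Z out); R3 W 100, X 77 (W winner). Winner: W.
Plurality — first-place votes: W 70, Z 40, X 64, Y 3. Winner: W.
The two methods agree.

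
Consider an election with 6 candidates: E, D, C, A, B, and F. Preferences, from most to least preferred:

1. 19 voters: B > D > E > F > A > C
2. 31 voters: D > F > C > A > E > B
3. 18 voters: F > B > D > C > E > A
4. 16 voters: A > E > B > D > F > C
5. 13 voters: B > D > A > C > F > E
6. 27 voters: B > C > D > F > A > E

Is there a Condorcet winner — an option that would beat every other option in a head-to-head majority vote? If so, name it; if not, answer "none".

B vs E: 77–47 for B.
B vs D: 93–31 for B.
B vs C: 93–31 for B.
B vs A: 77–47 for B.
B vs F: 75–49 for B.
B beats every other option head-to-head.

B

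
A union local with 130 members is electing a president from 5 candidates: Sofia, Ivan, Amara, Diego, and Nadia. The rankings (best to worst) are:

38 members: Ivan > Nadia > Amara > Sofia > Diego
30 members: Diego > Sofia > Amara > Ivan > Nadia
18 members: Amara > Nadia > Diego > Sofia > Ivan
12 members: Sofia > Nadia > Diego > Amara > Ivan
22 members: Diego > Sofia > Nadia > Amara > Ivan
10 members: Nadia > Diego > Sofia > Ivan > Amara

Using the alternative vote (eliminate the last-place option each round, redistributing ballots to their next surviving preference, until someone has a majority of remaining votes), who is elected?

Diego

Round 1: Sofia 12, Ivan 38, Amara 18, Diego 52, Nadia 10. Eliminate Nadia.
Round 2: Sofia 12, Ivan 38, Amara 18, Diego 62. Eliminate Sofia.
Round 3: Ivan 38, Amara 18, Diego 74. Diego has a majority.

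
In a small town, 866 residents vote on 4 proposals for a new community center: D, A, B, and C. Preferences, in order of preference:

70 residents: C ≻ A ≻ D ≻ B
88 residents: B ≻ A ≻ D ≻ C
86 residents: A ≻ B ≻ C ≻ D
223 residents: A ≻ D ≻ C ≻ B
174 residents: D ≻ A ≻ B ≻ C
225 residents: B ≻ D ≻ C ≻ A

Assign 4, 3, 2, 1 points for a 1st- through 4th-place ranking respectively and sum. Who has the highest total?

D: 70·2 + 88·2 + 86·1 + 223·3 + 174·4 + 225·3 = 2442
A: 70·3 + 88·3 + 86·4 + 223·4 + 174·3 + 225·1 = 2457
B: 70·1 + 88·4 + 86·3 + 223·1 + 174·2 + 225·4 = 2151
C: 70·4 + 88·1 + 86·2 + 223·2 + 174·1 + 225·2 = 1610
A has the highest Borda score (2457).

A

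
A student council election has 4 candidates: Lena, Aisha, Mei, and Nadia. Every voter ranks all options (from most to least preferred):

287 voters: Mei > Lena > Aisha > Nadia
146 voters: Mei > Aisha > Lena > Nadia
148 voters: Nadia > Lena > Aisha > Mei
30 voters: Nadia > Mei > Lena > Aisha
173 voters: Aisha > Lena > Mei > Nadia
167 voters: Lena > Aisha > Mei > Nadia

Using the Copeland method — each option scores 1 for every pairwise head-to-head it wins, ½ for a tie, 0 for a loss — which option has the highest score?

Lena

Lena: beats Aisha, Mei, and Nadia → score 3.
Aisha: beats Mei and Nadia; loses to Lena → score 2.
Mei: beats Nadia; loses to Lena and Aisha → score 1.
Nadia: loses to Lena, Aisha, and Mei → score 0.
Lena has the best pairwise record.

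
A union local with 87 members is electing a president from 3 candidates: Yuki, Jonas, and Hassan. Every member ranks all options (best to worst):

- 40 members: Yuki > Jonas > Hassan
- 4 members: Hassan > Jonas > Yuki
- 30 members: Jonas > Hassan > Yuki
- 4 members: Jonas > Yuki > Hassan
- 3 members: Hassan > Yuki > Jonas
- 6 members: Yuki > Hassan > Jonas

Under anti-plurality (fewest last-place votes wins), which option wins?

Last-place votes: Yuki 34, Jonas 9, Hassan 44.
Jonas is ranked last by the fewest voters, so Jonas wins.

Jonas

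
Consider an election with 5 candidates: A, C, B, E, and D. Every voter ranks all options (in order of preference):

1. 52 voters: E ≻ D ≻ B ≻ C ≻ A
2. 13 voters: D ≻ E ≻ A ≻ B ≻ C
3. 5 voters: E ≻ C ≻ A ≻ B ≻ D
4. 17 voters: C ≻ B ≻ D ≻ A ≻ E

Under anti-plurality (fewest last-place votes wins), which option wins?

B

Last-place votes: A 52, C 13, B 0, E 17, D 5.
B is ranked last by the fewest voters, so B wins.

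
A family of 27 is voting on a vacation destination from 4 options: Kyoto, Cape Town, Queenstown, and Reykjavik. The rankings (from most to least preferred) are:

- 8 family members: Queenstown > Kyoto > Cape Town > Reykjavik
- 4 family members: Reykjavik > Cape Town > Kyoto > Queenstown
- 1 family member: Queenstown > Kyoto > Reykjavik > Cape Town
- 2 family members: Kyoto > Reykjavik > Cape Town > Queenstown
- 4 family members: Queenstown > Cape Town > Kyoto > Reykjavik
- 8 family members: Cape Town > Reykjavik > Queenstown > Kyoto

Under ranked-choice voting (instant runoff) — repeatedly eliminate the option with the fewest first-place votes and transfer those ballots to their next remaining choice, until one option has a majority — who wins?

Round 1: Kyoto 2, Cape Town 8, Queenstown 13, Reykjavik 4. Eliminate Kyoto.
Round 2: Cape Town 8, Queenstown 13, Reykjavik 6. Eliminate Reykjavik.
Round 3: Cape Town 14, Queenstown 13. Cape Town has a majority.

Cape Town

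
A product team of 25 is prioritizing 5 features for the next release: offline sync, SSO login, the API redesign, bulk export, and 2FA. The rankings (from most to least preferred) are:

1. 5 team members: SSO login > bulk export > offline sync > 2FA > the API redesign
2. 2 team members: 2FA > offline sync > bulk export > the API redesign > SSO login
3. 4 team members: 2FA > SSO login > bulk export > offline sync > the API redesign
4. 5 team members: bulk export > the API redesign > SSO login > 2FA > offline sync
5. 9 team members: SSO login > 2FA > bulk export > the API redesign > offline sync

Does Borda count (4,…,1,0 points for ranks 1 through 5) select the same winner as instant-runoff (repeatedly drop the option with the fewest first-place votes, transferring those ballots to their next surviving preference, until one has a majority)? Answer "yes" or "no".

Borda — scores: offline sync 20, SSO login 78, the API redesign 26, bulk export 65, 2FA 61. Winner: SSO login.
Instant-runoff — R1 offline sync 0, SSO login 14, the API redesign 0, bulk export 5, 2FA 6 (SSO login winner). Winner: SSO login.
The two methods agree.

yes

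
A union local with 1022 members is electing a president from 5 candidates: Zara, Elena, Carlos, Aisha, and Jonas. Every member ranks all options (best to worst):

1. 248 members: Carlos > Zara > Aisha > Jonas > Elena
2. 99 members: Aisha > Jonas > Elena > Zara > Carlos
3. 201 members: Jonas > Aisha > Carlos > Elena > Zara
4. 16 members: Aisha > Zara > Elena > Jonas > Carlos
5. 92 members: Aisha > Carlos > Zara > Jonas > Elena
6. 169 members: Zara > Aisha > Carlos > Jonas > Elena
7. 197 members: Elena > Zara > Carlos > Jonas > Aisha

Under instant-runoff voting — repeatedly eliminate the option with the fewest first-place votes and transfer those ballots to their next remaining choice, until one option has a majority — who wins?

Round 1: Zara 169, Elena 197, Carlos 248, Aisha 207, Jonas 201. Eliminate Zara.
Round 2: Elena 197, Carlos 248, Aisha 376, Jonas 201. Eliminate Elena.
Round 3: Carlos 445, Aisha 376, Jonas 201. Eliminate Jonas.
Round 4: Carlos 445, Aisha 577. Aisha has a majority.

Aisha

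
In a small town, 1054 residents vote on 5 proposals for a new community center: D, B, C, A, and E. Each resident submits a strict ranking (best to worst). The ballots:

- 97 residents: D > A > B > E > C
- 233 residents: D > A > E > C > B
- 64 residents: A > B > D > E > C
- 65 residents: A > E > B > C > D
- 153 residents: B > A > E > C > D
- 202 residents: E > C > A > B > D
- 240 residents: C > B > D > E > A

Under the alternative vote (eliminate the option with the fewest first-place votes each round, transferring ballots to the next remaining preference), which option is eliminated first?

A

Round 1: D 330, B 153, C 240, A 129, E 202. Eliminate A.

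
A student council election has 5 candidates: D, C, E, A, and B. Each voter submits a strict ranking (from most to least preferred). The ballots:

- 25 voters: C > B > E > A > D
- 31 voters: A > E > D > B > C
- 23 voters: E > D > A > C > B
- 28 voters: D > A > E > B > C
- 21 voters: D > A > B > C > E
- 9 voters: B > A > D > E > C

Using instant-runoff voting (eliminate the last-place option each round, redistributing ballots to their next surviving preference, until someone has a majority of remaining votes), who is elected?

D

Round 1: D 49, C 25, E 23, A 31, B 9. Eliminate B.
Round 2: D 49, C 25, E 23, A 40. Eliminate E.
Round 3: D 72, C 25, A 40. D has a majority.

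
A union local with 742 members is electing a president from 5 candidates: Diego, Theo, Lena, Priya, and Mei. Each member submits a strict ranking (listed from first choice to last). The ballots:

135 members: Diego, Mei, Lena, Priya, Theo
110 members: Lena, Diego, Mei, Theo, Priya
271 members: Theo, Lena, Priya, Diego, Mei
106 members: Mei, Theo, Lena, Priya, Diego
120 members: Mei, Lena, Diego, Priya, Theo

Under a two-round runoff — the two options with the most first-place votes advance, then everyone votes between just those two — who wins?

Round 1 first-place votes: Diego 135, Theo 271, Lena 110, Priya 0, Mei 226.
Theo and Mei advance.
Runoff: Theo is preferred to Mei by 271 voters; Mei by 471.
Mei wins the runoff.

Mei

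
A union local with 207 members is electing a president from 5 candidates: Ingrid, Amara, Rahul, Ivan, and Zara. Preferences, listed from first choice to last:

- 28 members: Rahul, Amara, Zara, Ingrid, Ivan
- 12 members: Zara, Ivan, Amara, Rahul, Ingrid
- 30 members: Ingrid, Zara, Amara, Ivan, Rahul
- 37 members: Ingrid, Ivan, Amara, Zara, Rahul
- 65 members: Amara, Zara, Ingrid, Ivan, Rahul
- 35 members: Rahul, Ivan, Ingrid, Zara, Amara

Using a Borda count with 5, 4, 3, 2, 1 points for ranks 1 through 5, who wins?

Ingrid: 28·2 + 12·1 + 30·5 + 37·5 + 65·3 + 35·3 = 703
Amara: 28·4 + 12·3 + 30·3 + 37·3 + 65·5 + 35·1 = 709
Rahul: 28·5 + 12·2 + 30·1 + 37·1 + 65·1 + 35·5 = 471
Ivan: 28·1 + 12·4 + 30·2 + 37·4 + 65·2 + 35·4 = 554
Zara: 28·3 + 12·5 + 30·4 + 37·2 + 65·4 + 35·2 = 668
Amara has the highest Borda score (709).

Amara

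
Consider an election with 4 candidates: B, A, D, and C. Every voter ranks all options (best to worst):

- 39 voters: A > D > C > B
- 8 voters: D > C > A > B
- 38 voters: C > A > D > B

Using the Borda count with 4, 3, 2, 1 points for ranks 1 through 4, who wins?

B: 39·1 + 8·1 + 38·1 = 85
A: 39·4 + 8·2 + 38·3 = 286
D: 39·3 + 8·4 + 38·2 = 225
C: 39·2 + 8·3 + 38·4 = 254
A has the highest Borda score (286).

A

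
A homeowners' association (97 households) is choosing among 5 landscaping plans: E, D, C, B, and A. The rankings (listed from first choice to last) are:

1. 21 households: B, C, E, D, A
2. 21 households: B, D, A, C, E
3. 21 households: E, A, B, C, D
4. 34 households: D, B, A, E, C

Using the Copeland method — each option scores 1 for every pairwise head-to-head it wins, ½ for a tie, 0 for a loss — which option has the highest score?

B

E: beats C; loses to D, B, and A → score 1.
D: beats E, C, and A; loses to B → score 3.
C: loses to E, D, B, and A → score 0.
B: beats E, D, C, and A → score 4.
A: beats E and C; loses to D and B → score 2.
B has the best pairwise record.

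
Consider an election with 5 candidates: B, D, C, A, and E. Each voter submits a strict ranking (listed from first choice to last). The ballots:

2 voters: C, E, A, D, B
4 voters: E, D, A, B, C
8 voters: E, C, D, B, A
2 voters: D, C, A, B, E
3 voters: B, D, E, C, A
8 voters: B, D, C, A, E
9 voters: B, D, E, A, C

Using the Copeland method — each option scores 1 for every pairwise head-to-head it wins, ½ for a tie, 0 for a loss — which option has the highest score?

B: beats D, C, A, and E → score 4.
D: beats C, A, and E; loses to B → score 3.
C: beats A; loses to B, D, and E → score 1.
A: loses to B, D, C, and E → score 0.
E: beats C and A; loses to B and D → score 2.
B has the best pairwise record.

B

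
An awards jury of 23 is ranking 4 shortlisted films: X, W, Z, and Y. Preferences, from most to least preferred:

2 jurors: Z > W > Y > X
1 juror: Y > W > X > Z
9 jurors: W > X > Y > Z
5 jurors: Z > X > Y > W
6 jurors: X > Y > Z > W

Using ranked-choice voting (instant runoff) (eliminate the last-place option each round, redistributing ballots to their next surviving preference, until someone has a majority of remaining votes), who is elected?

Z

Round 1: X 6, W 9, Z 7, Y 1. Eliminate Y.
Round 2: X 6, W 10, Z 7. Eliminate X.
Round 3: W 10, Z 13. Z has a majority.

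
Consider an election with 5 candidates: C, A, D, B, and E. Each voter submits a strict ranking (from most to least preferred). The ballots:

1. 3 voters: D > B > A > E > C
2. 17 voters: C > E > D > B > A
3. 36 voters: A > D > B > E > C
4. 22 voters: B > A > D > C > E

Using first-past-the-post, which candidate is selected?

First-place votes: C 17, A 36, D 3, B 22, E 0.
A has the most first-place votes.

A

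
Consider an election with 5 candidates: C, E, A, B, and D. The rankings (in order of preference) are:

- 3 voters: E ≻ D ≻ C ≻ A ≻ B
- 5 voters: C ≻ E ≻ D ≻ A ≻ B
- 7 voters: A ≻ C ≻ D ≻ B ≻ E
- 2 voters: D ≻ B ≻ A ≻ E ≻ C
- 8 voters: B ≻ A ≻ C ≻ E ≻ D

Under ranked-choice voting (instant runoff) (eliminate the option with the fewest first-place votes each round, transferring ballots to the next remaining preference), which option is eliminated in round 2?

Round 1: C 5, E 3, A 7, B 8, D 2. Eliminate D.
Round 2: C 5, E 3, A 7, B 10. Eliminate E.

E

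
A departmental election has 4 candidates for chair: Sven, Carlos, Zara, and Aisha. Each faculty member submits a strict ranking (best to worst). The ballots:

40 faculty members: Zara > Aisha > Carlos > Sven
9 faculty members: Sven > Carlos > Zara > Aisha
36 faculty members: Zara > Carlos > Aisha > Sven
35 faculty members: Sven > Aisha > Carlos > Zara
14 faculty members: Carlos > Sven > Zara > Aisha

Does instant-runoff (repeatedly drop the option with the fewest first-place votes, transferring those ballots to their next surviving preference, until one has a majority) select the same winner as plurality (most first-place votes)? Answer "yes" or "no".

yes

Instant-runoff — R1 Sven 44, Carlos 14, Zara 76, Aisha 0 (Zara winner). Winner: Zara.
Plurality — first-place votes: Sven 44, Carlos 14, Zara 76, Aisha 0. Winner: Zara.
The two methods agree.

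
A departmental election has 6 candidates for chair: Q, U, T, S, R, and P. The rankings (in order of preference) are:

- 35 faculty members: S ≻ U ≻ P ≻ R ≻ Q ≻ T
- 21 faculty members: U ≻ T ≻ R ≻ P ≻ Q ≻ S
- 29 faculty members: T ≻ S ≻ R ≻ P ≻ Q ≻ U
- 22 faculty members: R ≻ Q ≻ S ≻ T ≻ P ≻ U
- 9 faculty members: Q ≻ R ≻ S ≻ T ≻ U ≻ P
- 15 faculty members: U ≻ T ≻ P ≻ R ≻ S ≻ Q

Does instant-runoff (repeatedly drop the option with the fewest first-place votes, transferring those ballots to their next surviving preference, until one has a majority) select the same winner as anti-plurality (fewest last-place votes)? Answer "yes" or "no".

no

Instant-runoff — R1 Q 9, U 36, T 29, S 35, R 22, P 0 (P out); R2 Q 9, U 36, T 29, S 35, R 22 (Q out); R3 U 36, T 29, S 35, R 31 (T out); R4 U 36, S 64, R 31 (R out); R5 U 36, S 95 (S winner). Winner: S.
Anti-plurality — last-place votes: Q 15, U 51, T 35, S 21, R 0, P 9. Winner: R.
The two methods disagree.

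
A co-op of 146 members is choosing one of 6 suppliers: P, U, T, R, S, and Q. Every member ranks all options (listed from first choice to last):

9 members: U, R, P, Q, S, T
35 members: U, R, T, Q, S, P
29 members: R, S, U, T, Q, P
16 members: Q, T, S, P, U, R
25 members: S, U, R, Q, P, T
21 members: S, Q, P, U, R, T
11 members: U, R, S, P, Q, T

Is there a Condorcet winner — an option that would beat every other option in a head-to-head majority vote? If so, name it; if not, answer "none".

none

Checking pairwise contests:
U beats P 109–37.
S beats U 91–55.
U beats T 130–16.
U beats R 117–29.
R beats S 84–62.
U beats Q 109–37.
Every option loses at least one head-to-head, so there is no Condorcet winner.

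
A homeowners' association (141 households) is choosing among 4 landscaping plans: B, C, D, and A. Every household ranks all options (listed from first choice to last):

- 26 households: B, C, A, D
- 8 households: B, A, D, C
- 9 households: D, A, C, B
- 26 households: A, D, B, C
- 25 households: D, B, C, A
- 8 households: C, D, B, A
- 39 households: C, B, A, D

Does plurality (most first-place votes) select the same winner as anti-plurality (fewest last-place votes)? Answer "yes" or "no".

Plurality — first-place votes: B 34, C 47, D 34, A 26. Winner: C.
Anti-plurality — last-place votes: B 9, C 34, D 65, A 33. Winner: B.
The two methods disagree.

no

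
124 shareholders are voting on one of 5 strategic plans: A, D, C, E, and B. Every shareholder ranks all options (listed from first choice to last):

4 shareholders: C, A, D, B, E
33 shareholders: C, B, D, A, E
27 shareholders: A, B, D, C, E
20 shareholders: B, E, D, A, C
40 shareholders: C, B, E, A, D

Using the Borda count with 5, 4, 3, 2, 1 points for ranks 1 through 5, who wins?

B

A: 4·4 + 33·2 + 27·5 + 20·2 + 40·2 = 337
D: 4·3 + 33·3 + 27·3 + 20·3 + 40·1 = 292
C: 4·5 + 33·5 + 27·2 + 20·1 + 40·5 = 459
E: 4·1 + 33·1 + 27·1 + 20·4 + 40·3 = 264
B: 4·2 + 33·4 + 27·4 + 20·5 + 40·4 = 508
B has the highest Borda score (508).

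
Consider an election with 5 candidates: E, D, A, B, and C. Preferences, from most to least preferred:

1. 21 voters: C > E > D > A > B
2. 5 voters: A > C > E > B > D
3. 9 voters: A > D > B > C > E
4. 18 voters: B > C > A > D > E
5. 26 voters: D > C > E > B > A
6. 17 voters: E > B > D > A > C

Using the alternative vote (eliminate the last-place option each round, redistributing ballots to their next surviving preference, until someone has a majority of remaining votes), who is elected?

D

Round 1: E 17, D 26, A 14, B 18, C 21. Eliminate A.
Round 2: E 17, D 35, B 18, C 26. Eliminate E.
Round 3: D 35, B 35, C 26. Eliminate C.
Round 4: D 56, B 40. D has a majority.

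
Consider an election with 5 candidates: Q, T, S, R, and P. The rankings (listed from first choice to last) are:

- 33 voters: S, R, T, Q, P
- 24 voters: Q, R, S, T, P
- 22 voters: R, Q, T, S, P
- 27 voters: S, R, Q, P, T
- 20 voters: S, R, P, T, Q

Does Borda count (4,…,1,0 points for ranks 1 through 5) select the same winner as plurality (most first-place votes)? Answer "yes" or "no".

no

Borda — scores: Q 249, T 154, S 390, R 400, P 67. Winner: R.
Plurality — first-place votes: Q 24, T 0, S 80, R 22, P 0. Winner: S.
The two methods disagree.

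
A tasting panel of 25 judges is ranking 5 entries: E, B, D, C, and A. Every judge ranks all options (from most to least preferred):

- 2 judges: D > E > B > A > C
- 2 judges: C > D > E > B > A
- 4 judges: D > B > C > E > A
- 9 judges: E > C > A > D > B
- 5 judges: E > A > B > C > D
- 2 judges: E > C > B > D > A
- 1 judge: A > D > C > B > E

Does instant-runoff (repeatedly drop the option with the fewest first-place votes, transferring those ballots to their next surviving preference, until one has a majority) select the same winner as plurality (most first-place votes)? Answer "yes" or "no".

Instant-runoff — R1 E 16, B 0, D 6, C 2, A 1 (E winner). Winner: E.
Plurality — first-place votes: E 16, B 0, D 6, C 2, A 1. Winner: E.
The two methods agree.

yes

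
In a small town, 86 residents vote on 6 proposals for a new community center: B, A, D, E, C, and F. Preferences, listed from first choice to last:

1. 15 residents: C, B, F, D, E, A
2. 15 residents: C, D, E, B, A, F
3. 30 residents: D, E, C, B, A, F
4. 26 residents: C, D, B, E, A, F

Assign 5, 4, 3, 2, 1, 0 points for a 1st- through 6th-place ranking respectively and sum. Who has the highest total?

C

B: 15·4 + 15·2 + 30·2 + 26·3 = 228
A: 15·0 + 15·1 + 30·1 + 26·1 = 71
D: 15·2 + 15·4 + 30·5 + 26·4 = 344
E: 15·1 + 15·3 + 30·4 + 26·2 = 232
C: 15·5 + 15·5 + 30·3 + 26·5 = 370
F: 15·3 + 15·0 + 30·0 + 26·0 = 45
C has the highest Borda score (370).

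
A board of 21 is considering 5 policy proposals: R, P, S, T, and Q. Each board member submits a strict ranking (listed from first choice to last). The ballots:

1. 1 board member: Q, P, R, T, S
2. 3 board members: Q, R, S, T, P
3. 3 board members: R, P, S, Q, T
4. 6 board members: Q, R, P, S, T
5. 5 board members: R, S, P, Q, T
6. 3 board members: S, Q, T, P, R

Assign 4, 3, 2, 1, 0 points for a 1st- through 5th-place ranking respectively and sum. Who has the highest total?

R: 1·2 + 3·3 + 3·4 + 6·3 + 5·4 + 3·0 = 61
P: 1·3 + 3·0 + 3·3 + 6·2 + 5·2 + 3·1 = 37
S: 1·0 + 3·2 + 3·2 + 6·1 + 5·3 + 3·4 = 45
T: 1·1 + 3·1 + 3·0 + 6·0 + 5·0 + 3·2 = 10
Q: 1·4 + 3·4 + 3·1 + 6·4 + 5·1 + 3·3 = 57
R has the highest Borda score (61).

R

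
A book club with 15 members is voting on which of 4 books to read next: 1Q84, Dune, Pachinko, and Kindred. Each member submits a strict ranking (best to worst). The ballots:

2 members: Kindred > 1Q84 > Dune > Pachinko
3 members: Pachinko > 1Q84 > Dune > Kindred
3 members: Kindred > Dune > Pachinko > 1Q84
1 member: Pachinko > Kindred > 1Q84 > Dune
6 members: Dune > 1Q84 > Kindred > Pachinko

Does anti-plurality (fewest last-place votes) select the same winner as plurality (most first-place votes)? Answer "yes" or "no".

Anti-plurality — last-place votes: 1Q84 3, Dune 1, Pachinko 8, Kindred 3. Winner: Dune.
Plurality — first-place votes: 1Q84 0, Dune 6, Pachinko 4, Kindred 5. Winner: Dune.
The two methods agree.

yes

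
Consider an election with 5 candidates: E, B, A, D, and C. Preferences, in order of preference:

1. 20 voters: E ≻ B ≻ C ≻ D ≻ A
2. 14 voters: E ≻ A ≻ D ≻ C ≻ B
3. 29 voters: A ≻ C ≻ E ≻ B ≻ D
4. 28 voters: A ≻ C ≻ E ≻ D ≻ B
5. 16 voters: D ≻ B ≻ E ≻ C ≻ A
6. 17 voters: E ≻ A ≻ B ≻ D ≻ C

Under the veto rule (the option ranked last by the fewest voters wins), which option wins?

Last-place votes: E 0, B 42, A 36, D 29, C 17.
E is ranked last by the fewest voters, so E wins.

E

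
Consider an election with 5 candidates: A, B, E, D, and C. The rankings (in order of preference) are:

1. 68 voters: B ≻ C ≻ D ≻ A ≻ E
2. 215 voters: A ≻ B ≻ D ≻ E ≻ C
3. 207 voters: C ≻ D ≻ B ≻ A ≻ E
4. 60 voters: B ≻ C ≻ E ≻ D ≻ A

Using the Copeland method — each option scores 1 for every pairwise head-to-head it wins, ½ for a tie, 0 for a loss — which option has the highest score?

A: beats E; loses to B, D, and C → score 1.
B: beats A, E, D, and C → score 4.
E: loses to A, B, D, and C → score 0.
D: beats A and E; loses to B and C → score 2.
C: beats A, E, and D; loses to B → score 3.
B has the best pairwise record.

B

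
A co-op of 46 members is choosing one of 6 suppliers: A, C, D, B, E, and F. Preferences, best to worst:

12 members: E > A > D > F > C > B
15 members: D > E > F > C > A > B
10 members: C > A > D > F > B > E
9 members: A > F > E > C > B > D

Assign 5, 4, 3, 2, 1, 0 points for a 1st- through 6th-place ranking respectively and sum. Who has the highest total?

A: 12·4 + 15·1 + 10·4 + 9·5 = 148
C: 12·1 + 15·2 + 10·5 + 9·2 = 110
D: 12·3 + 15·5 + 10·3 + 9·0 = 141
B: 12·0 + 15·0 + 10·1 + 9·1 = 19
E: 12·5 + 15·4 + 10·0 + 9·3 = 147
F: 12·2 + 15·3 + 10·2 + 9·4 = 125
A has the highest Borda score (148).

A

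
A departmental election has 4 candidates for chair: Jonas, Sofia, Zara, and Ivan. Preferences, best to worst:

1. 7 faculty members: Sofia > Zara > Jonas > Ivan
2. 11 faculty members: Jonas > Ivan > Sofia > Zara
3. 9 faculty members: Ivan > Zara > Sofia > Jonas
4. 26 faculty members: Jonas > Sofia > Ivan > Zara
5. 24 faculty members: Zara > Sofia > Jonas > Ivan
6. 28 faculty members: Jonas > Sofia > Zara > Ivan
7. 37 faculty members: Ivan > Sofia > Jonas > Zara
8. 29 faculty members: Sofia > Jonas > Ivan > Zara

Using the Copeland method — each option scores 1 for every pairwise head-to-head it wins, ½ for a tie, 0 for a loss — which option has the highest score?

Sofia

Jonas: beats Zara and Ivan; loses to Sofia → score 2.
Sofia: beats Jonas, Zara, and Ivan → score 3.
Zara: loses to Jonas, Sofia, and Ivan → score 0.
Ivan: beats Zara; loses to Jonas and Sofia → score 1.
Sofia has the best pairwise record.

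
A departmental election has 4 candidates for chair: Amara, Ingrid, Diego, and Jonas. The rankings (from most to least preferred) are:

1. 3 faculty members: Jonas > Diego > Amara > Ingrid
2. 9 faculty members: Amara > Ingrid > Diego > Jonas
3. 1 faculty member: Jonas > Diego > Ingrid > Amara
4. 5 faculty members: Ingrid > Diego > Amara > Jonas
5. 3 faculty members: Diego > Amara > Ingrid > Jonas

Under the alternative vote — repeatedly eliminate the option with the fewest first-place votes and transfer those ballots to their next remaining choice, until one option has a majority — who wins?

Round 1: Amara 9, Ingrid 5, Diego 3, Jonas 4. Eliminate Diego.
Round 2: Amara 12, Ingrid 5, Jonas 4. Amara has a majority.

Amara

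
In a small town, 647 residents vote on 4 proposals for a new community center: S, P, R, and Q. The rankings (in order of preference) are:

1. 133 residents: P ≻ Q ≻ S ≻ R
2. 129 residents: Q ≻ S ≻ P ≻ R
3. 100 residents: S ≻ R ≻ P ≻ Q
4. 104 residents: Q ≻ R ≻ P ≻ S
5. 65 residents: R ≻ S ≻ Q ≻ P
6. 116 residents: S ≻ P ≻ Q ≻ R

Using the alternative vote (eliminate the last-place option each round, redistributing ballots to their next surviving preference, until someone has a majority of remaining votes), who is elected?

Round 1: S 216, P 133, R 65, Q 233. Eliminate R.
Round 2: S 281, P 133, Q 233. Eliminate P.
Round 3: S 281, Q 366. Q has a majority.

Q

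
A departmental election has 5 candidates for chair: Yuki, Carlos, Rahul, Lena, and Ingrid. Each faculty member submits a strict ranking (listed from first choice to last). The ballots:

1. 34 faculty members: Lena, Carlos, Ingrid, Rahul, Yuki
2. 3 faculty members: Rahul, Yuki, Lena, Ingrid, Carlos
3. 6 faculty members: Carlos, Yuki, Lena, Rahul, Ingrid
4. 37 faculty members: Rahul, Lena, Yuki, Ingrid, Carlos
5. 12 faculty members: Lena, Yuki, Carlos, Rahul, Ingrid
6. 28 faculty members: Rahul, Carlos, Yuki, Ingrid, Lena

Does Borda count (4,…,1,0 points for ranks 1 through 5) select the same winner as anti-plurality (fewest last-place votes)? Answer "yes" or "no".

yes

Borda — scores: Yuki 193, Carlos 234, Rahul 324, Lena 313, Ingrid 136. Winner: Rahul.
Anti-plurality — last-place votes: Yuki 34, Carlos 40, Rahul 0, Lena 28, Ingrid 18. Winner: Rahul.
The two methods agree.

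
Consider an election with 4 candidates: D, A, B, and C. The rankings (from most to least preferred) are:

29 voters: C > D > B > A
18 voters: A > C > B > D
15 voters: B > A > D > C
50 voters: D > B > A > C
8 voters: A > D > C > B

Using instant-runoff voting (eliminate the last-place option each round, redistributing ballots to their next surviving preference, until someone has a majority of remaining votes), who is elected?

Round 1: D 50, A 26, B 15, C 29. Eliminate B.
Round 2: D 50, A 41, C 29. Eliminate C.
Round 3: D 79, A 41. D has a majority.

D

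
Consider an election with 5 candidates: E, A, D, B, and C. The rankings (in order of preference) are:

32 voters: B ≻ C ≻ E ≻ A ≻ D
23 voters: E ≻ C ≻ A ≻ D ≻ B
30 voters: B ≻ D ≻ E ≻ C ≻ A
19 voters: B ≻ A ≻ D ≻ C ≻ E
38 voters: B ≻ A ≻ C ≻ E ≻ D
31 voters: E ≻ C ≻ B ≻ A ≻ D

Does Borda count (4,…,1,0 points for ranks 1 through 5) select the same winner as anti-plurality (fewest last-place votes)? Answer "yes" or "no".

Borda — scores: E 378, A 280, D 151, B 538, C 383. Winner: B.
Anti-plurality — last-place votes: E 19, A 30, D 101, B 23, C 0. Winner: C.
The two methods disagree.

no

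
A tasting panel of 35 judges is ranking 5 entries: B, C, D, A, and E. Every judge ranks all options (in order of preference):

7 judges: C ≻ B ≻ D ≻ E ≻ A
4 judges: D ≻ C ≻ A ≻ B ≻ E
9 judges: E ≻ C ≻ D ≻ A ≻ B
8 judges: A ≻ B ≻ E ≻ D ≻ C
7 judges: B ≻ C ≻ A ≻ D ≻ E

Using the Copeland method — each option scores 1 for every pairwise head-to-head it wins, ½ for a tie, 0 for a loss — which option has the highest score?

C

B: beats D and E; loses to C and A → score 2.
C: beats B, D, A, and E → score 4.
D: beats A and E; loses to B and C → score 2.
A: beats B and E; loses to C and D → score 2.
E: loses to B, C, D, and A → score 0.
C has the best pairwise record.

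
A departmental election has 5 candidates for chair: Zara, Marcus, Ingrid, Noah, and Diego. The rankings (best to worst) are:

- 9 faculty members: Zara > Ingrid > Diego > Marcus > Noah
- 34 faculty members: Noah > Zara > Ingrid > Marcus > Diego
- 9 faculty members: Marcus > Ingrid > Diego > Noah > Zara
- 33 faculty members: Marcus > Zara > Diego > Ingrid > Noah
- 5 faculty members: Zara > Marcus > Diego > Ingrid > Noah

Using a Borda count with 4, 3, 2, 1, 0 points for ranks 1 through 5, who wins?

Zara: 9·4 + 34·3 + 9·0 + 33·3 + 5·4 = 257
Marcus: 9·1 + 34·1 + 9·4 + 33·4 + 5·3 = 226
Ingrid: 9·3 + 34·2 + 9·3 + 33·1 + 5·1 = 160
Noah: 9·0 + 34·4 + 9·1 + 33·0 + 5·0 = 145
Diego: 9·2 + 34·0 + 9·2 + 33·2 + 5·2 = 112
Zara has the highest Borda score (257).

Zara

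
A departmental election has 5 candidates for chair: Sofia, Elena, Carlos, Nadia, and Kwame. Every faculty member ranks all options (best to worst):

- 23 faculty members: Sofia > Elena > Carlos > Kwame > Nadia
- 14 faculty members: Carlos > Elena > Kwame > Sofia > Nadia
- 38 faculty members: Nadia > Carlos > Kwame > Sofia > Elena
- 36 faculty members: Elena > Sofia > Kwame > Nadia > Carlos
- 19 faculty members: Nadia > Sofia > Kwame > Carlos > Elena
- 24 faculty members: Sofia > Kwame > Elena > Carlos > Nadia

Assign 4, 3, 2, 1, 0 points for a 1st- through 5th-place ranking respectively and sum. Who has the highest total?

Sofia

Sofia: 23·4 + 14·1 + 38·1 + 36·3 + 19·3 + 24·4 = 405
Elena: 23·3 + 14·3 + 38·0 + 36·4 + 19·0 + 24·2 = 303
Carlos: 23·2 + 14·4 + 38·3 + 36·0 + 19·1 + 24·1 = 259
Nadia: 23·0 + 14·0 + 38·4 + 36·1 + 19·4 + 24·0 = 264
Kwame: 23·1 + 14·2 + 38·2 + 36·2 + 19·2 + 24·3 = 309
Sofia has the highest Borda score (405).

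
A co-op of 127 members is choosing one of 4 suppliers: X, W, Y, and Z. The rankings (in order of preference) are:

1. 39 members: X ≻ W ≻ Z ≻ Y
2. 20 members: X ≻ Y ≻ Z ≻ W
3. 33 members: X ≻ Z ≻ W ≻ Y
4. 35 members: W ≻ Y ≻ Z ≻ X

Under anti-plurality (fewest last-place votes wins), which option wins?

Last-place votes: X 35, W 20, Y 72, Z 0.
Z is ranked last by the fewest voters, so Z wins.

Z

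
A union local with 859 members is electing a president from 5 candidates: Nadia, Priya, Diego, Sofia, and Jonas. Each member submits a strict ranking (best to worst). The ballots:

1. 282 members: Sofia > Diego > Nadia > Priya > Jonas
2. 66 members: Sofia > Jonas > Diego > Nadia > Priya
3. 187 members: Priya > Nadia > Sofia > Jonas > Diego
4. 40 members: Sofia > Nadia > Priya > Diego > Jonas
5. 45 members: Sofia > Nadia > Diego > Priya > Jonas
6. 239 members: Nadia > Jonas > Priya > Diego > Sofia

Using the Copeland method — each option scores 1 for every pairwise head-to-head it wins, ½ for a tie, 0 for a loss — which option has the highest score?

Nadia: beats Priya, Diego, and Jonas; loses to Sofia → score 3.
Priya: beats Diego and Jonas; loses to Nadia and Sofia → score 2.
Diego: loses to Nadia, Priya, Sofia, and Jonas → score 0.
Sofia: beats Nadia, Priya, Diego, and Jonas → score 4.
Jonas: beats Diego; loses to Nadia, Priya, and Sofia → score 1.
Sofia has the best pairwise record.

Sofia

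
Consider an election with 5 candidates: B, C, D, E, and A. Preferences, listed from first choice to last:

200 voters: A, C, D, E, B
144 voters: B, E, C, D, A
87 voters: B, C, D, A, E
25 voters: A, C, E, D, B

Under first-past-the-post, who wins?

First-place votes: B 231, C 0, D 0, E 0, A 225.
B has the most first-place votes.

B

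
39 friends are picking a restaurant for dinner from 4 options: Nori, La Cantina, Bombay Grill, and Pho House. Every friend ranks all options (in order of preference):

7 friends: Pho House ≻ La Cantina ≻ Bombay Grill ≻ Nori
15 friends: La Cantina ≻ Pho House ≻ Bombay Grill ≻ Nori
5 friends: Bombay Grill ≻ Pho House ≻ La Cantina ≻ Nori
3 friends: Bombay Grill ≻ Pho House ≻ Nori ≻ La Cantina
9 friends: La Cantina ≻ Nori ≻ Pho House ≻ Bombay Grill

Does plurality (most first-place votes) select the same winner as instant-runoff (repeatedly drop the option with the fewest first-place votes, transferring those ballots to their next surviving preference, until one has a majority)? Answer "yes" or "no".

Plurality — first-place votes: Nori 0, La Cantina 24, Bombay Grill 8, Pho House 7. Winner: La Cantina.
Instant-runoff — R1 Nori 0, La Cantina 24, Bombay Grill 8, Pho House 7 (La Cantina winner). Winner: La Cantina.
The two methods agree.

yes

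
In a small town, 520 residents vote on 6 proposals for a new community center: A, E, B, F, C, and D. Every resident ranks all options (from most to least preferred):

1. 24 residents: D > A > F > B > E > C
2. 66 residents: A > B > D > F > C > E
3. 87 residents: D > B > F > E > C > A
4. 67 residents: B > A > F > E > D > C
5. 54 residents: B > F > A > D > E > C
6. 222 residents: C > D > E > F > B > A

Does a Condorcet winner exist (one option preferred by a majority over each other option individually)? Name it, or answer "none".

D

D vs A: 333–187 for D.
D vs E: 453–67 for D.
D vs B: 333–187 for D.
D vs F: 399–121 for D.
D vs C: 298–222 for D.
D beats every other option head-to-head.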